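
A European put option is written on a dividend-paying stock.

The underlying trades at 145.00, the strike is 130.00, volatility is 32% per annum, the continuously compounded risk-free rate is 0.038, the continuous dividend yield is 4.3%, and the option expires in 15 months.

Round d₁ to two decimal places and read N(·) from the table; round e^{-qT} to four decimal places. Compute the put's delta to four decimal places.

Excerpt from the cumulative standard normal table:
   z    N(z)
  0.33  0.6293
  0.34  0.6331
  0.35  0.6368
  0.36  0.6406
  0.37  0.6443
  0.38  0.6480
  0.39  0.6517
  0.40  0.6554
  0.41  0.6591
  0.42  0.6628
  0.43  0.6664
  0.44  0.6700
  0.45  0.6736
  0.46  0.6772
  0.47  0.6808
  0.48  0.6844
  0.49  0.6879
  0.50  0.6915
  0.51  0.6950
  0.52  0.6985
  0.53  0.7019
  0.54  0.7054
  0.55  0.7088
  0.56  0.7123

-0.3025

σ√T = 0.32 × 1.1180 = 0.3578
d₁ = [ln(145/130) + (0.038 − 0.043 + ½·0.32²)·1.25] / (σ√T) = (0.1092 + 0.0578) / 0.3578 = 0.4666 ≈ 0.47
N(d₁) = N(0.47) = 0.6808
Δ_put = exp(−qT)·(N(d₁) − 1) = 0.9477·(0.6808 − 1) = -0.3025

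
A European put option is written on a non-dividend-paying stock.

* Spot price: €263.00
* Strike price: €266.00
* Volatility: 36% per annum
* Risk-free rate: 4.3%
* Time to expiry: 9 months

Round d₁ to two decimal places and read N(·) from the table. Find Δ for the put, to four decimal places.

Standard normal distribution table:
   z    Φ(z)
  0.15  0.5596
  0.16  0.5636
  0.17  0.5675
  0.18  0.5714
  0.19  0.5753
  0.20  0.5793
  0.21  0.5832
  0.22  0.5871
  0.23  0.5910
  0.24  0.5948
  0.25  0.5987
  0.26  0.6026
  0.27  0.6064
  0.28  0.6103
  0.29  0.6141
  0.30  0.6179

-0.4129

σ√T = 0.36·√0.75 = 0.3118
d₁ = [ln(263/266) + (0.043 + ½·0.36²)·0.75] / (σ√T) = (-0.0113 + 0.0808) / 0.3118 = 0.2229 which rounds to 0.22
N(d₁) = N(0.22) = 0.5871
Δ_put = N(d₁) − 1 = 0.5871 − 1 = -0.4129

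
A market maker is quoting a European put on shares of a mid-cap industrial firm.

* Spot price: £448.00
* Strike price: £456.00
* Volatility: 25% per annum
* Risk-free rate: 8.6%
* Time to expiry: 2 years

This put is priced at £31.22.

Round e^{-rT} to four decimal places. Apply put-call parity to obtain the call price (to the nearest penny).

e^(−rT) = e^(−0.086·2) = 0.8420
Put-call parity: C − P = S − K·e^(−rT) = 448 − 456·0.8420 = 448 − 383.9520 = 64.0480
C = P + (C − P) = 31.22 + (64.0480) = 95.2680

£95.27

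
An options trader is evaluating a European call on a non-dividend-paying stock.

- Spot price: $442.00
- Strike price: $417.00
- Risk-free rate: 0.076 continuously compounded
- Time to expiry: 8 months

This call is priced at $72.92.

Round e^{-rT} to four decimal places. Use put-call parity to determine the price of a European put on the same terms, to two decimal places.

exp(−rT) = exp(−0.076·0.6667) = 0.9506
Put-call parity: C − P = S − K·e^(−rT) = 442 − 417·0.9506 = 442 − 396.4002 = 45.5998
P = C − (C − P) = 72.92 − (45.5998) = 27.3202

$27.32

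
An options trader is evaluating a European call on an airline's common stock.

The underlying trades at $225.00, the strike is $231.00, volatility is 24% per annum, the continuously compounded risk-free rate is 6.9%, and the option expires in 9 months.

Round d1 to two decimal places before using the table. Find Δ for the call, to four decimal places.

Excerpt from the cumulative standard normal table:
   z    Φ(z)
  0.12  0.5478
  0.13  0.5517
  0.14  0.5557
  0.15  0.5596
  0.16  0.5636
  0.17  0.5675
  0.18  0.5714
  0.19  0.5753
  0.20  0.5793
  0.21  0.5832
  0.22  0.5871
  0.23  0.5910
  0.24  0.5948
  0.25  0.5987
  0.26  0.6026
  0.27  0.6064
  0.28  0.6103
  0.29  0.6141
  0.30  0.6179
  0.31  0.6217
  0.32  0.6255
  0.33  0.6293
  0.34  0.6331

0.5910

T = 0.75;  σ√T = 0.2078
d₁ = [ln(225/231) + (0.069 + 0.24²/2)·0.75] / 0.2078 = [-0.0263 + 0.0733] / 0.2078 = 0.2263 → 0.23
N(d₁) = N(0.23) = 0.5910
Δ_call = N(d₁) = 0.5910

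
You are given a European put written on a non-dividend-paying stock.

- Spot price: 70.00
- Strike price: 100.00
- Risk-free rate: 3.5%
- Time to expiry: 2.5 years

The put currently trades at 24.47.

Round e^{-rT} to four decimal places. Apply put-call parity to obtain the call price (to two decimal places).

2.85

exp(−rT) = exp(−0.035·2.5) = 0.9162
Put-call parity: C − P = S − K·e^(−rT) = 70 − 100·0.9162 = 70 − 91.6200 = -21.6200
C = P + (C − P) = 24.47 + (-21.6200) = 2.8500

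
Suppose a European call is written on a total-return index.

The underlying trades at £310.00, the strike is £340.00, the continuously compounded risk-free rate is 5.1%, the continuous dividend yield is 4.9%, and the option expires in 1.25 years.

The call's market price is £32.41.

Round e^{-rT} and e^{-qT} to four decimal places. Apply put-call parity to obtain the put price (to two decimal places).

£59.81

exp(−qT) = exp(−0.049·1.25) = 0.9406;  exp(−rT) = exp(−0.051·1.25) = 0.9382
Put-call parity: C − P = S·e^(−qT) − K·e^(−rT) = 310·0.9406 − 340·0.9382 = 291.5860 − 318.9880 = -27.4020
P = C − (C − P) = 32.41 − (-27.4020) = 59.8120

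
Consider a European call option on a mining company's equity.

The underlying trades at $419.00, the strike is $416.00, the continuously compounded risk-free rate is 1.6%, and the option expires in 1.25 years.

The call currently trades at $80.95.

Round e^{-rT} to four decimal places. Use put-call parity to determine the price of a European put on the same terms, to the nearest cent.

exp(−rT) = exp(−0.016·1.25) = 0.9802
Put-call parity: C − P = S − K·e^(−rT) = 419 − 416·0.9802 = 419 − 407.7632 = 11.2368
P = C − (C − P) = 80.95 − (11.2368) = 69.7132

$69.71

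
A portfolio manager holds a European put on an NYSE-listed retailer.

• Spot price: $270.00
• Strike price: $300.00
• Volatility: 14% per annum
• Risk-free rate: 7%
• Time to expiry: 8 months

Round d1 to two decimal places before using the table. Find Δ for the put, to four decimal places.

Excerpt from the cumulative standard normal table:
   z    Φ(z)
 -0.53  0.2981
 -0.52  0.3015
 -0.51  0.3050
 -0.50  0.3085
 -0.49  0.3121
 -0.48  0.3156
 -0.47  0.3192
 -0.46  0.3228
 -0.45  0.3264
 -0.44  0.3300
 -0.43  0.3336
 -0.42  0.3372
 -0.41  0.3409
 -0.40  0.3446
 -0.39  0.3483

-0.6772

σ√T = 0.14·√0.6667 = 0.1143
ln(S/K) + (r + σ²/2)T = ln(270/300) + (0.07 + 0.14²/2)·0.6667 = -0.1054 + 0.0532 = -0.0522
d₁ = -0.0522 / 0.1143 = -0.4563 ⇒ -0.46
N(d₁) = N(-0.46) = 0.3228
Δ_put = N(d₁) − 1 = 0.3228 − 1 = -0.6772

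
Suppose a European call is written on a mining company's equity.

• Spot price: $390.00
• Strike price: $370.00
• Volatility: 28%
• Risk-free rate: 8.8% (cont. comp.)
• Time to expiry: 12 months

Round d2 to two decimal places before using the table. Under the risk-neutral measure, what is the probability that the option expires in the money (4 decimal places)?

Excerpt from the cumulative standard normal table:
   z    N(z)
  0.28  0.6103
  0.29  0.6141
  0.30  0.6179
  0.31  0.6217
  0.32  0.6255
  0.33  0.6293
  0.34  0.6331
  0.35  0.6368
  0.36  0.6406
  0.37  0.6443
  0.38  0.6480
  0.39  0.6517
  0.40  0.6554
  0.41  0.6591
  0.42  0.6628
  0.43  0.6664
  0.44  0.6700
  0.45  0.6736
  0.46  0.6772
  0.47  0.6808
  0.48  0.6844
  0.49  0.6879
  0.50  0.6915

0.6406

T = 1;  σ√T = 0.2800
ln(S/K) + (r + σ²/2)T = ln(390/370) + (0.088 + 0.28²/2)·1 = 0.0526 + 0.1272 = 0.1798
d₁ = 0.1798 / 0.2800 = 0.6423 ⇒ 0.64
d₂ = d₁ − σ√T = 0.6423 − 0.2800 = 0.3623 ⇒ 0.36
Pr(exercise) under Q = N(d₂) = 0.6406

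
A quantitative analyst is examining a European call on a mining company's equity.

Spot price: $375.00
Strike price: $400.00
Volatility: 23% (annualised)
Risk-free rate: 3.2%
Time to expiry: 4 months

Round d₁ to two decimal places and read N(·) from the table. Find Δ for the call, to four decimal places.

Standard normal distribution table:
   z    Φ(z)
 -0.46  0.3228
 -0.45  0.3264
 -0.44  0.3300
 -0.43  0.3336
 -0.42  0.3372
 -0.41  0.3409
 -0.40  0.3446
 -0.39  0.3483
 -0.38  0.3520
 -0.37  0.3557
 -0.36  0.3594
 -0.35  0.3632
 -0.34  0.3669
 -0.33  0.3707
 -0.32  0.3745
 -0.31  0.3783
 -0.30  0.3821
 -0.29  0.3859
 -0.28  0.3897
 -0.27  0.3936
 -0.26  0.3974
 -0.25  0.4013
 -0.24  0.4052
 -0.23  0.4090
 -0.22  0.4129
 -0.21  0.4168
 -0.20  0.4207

σ√T = 0.23 × 0.5774 = 0.1328
ln(S/K) + (r + σ²/2)T = ln(375/400) + (0.032 + 0.23²/2)·0.3333 = -0.0645 + 0.0195 = -0.0451
d₁ = -0.0451 / 0.1328 = -0.3393 which rounds to -0.34
N(d₁) = N(-0.34) = 0.3669
Δ_call = N(d₁) = 0.3669

0.3669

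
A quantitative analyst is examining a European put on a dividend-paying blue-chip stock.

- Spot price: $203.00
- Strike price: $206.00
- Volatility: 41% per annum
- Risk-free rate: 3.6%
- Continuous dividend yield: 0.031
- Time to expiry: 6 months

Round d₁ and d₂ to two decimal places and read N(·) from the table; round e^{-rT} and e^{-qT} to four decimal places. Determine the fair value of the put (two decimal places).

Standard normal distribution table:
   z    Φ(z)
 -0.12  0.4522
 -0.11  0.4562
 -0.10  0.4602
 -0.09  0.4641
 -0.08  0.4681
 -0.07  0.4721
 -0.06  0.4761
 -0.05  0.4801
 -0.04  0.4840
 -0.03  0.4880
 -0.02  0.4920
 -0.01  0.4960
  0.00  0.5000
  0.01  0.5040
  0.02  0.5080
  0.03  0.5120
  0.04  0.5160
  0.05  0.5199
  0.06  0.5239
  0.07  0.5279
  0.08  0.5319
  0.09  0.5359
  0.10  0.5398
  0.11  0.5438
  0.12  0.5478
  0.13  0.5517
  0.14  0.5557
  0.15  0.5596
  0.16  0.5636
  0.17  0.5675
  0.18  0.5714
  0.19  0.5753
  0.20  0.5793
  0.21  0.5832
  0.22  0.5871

$24.42

σ√T = 0.41·√0.5 = 0.2899
d₁ = [ln(203/206) + (0.036 − 0.031 + 0.41²/2)·0.5] / 0.2899 = [-0.0147 + 0.0445] / 0.2899 = 0.1030 which rounds to 0.10
d₂ = d₁ − σ√T = 0.1030 − 0.2899 = -0.1869 which rounds to -0.19
e^(−qT) = e^(−0.031·0.5) = 0.9846;  e^(−rT) = e^(−0.036·0.5) = 0.9822
N(−d₂) = N(0.19) = 0.5753;  N(−d₁) = N(-0.10) = 0.4602
P = 206·0.9822·0.5753 − 203·0.9846·0.4602 = 116.4023 − 91.9819 = 24.4204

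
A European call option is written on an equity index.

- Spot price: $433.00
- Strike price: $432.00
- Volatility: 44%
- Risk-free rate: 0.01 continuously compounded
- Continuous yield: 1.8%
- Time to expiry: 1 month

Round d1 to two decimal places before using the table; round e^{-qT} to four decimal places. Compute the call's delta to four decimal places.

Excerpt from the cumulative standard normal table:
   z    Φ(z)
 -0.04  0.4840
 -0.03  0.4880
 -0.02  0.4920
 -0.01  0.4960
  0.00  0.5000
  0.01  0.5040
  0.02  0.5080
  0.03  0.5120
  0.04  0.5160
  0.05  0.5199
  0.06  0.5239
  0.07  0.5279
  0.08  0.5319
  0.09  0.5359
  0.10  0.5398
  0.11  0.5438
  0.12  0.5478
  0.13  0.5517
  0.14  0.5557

0.5311

T = 0.08333;  σ√T = 0.1270
d₁ = [ln(433/432) + (0.01 − 0.018 + 0.44²/2)·0.08333] / 0.1270 = [0.0023 + 0.0074] / 0.1270 = 0.0765 ≈ 0.08
N(d₁) = N(0.08) = 0.5319
Δ_call = exp(−qT)·N(d₁) = 0.9985·0.5319 = 0.5311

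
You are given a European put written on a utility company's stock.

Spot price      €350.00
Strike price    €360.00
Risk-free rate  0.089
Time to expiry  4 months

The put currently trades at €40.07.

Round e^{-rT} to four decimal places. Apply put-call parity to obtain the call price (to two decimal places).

€40.58

e^(−rT) = e^(−0.089·0.3333) = 0.9708
Put-call parity: C − P = S − K·e^(−rT) = 350 − 360·0.9708 = 350 − 349.4880 = 0.5120
C = P + (C − P) = 40.07 + (0.5120) = 40.5820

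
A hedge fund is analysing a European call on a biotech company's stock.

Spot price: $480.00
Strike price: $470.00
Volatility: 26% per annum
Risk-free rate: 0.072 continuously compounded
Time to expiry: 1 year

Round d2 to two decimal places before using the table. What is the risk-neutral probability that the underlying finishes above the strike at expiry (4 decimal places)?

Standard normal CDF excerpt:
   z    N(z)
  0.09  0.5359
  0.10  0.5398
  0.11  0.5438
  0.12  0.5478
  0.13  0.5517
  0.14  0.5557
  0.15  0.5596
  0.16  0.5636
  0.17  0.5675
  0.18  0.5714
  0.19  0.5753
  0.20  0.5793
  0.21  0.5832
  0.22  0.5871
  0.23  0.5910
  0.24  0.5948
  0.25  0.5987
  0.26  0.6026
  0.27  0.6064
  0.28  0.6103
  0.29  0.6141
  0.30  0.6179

0.5910

σ√T = 0.26·√1 = 0.2600
d₁ = [ln(480/470) + (0.072 + 0.26²/2)·1] / 0.2600 = [0.0211 + 0.1058] / 0.2600 = 0.4879 which rounds to 0.49
d₂ = d₁ − σ√T = 0.4879 − 0.2600 = 0.2279 which rounds to 0.23
Risk-neutral Pr[S_T > K] = N(d₂) = N(0.23) = 0.5910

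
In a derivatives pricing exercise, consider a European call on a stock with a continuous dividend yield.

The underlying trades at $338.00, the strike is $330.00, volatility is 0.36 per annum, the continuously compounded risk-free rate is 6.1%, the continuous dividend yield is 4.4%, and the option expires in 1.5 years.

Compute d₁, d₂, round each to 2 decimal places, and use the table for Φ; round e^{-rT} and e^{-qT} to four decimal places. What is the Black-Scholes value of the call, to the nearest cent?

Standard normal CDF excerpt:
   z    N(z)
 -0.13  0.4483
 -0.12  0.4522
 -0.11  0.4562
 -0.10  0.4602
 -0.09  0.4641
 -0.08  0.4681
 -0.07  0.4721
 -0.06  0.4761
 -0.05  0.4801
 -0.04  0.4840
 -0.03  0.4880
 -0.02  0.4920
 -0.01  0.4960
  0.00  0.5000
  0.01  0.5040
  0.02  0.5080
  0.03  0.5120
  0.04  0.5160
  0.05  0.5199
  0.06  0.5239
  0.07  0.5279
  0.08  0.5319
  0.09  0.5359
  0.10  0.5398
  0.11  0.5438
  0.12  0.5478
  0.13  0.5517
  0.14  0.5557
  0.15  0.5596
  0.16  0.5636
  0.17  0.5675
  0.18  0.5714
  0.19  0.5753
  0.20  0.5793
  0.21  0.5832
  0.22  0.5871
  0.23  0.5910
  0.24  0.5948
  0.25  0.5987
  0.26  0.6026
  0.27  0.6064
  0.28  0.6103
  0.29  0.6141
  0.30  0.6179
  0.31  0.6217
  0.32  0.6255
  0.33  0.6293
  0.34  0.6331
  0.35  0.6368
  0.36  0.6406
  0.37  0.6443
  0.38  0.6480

σ√T = 0.36 × 1.2247 = 0.4409
d₁ = [ln(338/330) + (0.061 − 0.044 + 0.36²/2)·1.5] / 0.4409 = [0.0240 + 0.1227] / 0.4409 = 0.3326 ≈ 0.33
d₂ = d₁ − σ√T = 0.3326 − 0.4409 = -0.1083 ≈ -0.11
exp(−qT) = exp(−0.044·1.5) = 0.9361;  exp(−rT) = exp(−0.061·1.5) = 0.9126
C = 338·0.9361·N(0.33) − 330·0.9126·N(-0.11) = 338·0.9361·0.6293 − 330·0.9126·0.4562 = 199.1117 − 137.3883 = 61.7234

$61.72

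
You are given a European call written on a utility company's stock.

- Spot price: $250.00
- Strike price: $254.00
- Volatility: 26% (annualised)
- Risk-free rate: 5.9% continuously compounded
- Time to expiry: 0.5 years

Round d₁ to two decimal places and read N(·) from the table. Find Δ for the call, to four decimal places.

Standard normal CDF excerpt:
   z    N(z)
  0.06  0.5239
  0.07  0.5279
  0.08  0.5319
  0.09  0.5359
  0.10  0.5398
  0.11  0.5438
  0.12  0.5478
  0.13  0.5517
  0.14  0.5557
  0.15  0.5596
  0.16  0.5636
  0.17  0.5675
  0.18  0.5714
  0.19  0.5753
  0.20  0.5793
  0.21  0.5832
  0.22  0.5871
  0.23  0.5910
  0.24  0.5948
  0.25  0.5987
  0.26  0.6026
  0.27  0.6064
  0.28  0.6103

0.5675

T = 0.5;  σ√T = 0.1838
ln(S/K) + (r + σ²/2)T = ln(250/254) + (0.059 + 0.26²/2)·0.5 = -0.0159 + 0.0464 = 0.0305
d₁ = 0.0305 / 0.1838 = 0.1660 → 0.17
N(d₁) = N(0.17) = 0.5675
Δ_call = N(d₁) = 0.5675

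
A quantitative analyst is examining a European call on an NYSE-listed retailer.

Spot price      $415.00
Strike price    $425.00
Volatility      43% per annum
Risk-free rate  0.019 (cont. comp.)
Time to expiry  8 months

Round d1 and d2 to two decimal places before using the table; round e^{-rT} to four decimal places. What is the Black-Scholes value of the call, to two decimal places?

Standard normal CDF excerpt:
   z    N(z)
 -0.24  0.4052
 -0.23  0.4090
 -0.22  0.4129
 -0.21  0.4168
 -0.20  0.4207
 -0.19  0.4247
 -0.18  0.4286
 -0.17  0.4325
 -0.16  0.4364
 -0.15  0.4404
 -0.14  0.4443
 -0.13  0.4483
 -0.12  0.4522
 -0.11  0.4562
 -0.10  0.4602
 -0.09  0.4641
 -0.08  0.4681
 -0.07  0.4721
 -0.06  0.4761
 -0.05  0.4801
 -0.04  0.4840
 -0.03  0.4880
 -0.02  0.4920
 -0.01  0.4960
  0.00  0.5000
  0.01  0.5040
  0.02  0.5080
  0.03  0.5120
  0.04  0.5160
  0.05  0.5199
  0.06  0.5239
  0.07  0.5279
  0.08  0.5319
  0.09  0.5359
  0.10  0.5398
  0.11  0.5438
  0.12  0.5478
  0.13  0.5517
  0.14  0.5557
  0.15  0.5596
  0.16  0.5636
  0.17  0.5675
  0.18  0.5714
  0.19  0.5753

T = 0.6667;  σ√T = 0.3511
ln(S/K) + (r + σ²/2)T = ln(415/425) + (0.019 + 0.43²/2)·0.6667 = -0.0238 + 0.0743 = 0.0505
d₁ = 0.0505 / 0.3511 = 0.1438 ⇒ 0.14
d₂ = d₁ − σ√T = 0.1438 − 0.3511 = -0.2073 ⇒ -0.21
exp(−rT) = exp(−0.019·0.6667) = 0.9874
C = 415·N(0.14) − 425·0.9874·N(-0.21) = 415·0.5557 − 425·0.9874·0.4168 = 230.6155 − 174.9080 = 55.7075

$55.71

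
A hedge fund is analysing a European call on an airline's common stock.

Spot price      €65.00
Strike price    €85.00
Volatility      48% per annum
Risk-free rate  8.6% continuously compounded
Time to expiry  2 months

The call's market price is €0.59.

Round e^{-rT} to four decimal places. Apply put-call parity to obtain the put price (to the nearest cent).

€19.38

exp(−rT) = exp(−0.086·0.1667) = 0.9858
Put-call parity: C − P = S − K·e^(−rT) = 65 − 85·0.9858 = 65 − 83.7930 = -18.7930
P = C − (C − P) = 0.59 − (-18.7930) = 19.3830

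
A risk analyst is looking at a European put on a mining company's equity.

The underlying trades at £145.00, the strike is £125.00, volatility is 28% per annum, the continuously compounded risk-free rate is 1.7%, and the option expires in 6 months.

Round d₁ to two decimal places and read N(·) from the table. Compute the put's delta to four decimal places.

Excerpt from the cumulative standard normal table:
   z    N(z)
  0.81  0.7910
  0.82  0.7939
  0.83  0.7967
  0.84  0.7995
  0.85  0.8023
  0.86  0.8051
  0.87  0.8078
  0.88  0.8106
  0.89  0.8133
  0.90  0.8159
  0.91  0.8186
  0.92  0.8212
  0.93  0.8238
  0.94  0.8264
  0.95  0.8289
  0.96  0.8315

σ√T = 0.28 × 0.7071 = 0.1980
ln(S/K) + (r + σ²/2)T = ln(145/125) + (0.017 + 0.28²/2)·0.5 = 0.1484 + 0.0281 = 0.1765
d₁ = 0.1765 / 0.1980 = 0.8916 ⇒ 0.89
N(d₁) = N(0.89) = 0.8133
Δ_put = N(d₁) − 1 = 0.8133 − 1 = -0.1867

-0.1867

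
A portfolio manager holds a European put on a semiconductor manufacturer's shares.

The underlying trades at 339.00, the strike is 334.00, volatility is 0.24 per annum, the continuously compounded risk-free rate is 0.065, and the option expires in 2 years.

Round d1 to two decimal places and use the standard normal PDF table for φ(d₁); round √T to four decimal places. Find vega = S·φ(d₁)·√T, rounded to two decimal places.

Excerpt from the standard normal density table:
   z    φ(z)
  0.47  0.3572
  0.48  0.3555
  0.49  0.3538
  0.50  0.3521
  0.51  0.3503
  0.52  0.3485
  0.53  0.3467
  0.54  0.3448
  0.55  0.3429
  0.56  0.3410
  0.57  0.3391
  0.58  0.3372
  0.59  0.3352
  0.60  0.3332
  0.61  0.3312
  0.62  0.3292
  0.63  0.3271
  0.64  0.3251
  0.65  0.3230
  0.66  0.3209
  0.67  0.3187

σ√T = 0.24 × 1.4142 = 0.3394
d₁ = [ln(339/334) + (0.065 + 0.24²/2)·2] / 0.3394 = [0.0149 + 0.1876] / 0.3394 = 0.5965 ≈ 0.60
√T = √2 = 1.4142
φ(d₁) = φ(0.60) = 0.3332
vega = S·φ(d₁)·√T = 339·0.3332·1.4142 = 159.7407

159.74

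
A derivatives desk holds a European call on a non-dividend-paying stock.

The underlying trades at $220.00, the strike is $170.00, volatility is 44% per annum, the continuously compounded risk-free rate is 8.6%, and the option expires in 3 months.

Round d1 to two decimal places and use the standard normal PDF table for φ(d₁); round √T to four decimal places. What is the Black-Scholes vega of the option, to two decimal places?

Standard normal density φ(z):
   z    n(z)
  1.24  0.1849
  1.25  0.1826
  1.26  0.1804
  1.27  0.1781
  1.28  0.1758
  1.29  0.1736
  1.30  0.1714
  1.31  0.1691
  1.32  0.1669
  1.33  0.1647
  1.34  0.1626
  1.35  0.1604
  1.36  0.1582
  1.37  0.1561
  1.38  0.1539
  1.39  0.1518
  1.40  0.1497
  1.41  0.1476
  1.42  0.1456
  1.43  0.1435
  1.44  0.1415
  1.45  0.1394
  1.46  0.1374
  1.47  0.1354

16.93

σ√T = 0.44 × 0.5000 = 0.2200
ln(S/K) + (r + σ²/2)T = ln(220/170) + (0.086 + 0.44²/2)·0.25 = 0.2578 + 0.0457 = 0.3035
d₁ = 0.3035 / 0.2200 = 1.3797 → 1.38
√T = √0.25 = 0.5000
φ(d₁) = φ(1.38) = 0.1539
vega = S·φ(d₁)·√T = 220·0.1539·0.5000 = 16.9290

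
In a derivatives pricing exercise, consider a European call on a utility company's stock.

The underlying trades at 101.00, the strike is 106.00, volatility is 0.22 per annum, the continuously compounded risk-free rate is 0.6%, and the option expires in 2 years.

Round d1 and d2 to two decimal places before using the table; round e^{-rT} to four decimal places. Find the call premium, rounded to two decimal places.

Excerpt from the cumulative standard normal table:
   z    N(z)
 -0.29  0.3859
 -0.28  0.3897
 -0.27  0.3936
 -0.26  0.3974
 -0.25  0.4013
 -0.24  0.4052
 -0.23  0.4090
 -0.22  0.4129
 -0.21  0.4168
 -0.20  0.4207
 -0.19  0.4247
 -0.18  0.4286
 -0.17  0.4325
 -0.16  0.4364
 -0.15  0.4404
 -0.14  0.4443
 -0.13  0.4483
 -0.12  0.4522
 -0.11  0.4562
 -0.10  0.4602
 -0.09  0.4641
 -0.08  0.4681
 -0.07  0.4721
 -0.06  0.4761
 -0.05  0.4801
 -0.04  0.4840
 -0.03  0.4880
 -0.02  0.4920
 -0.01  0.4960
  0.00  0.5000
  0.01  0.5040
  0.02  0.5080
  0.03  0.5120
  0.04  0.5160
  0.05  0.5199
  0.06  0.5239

σ√T = 0.22 × 1.4142 = 0.3111
d₁ = [ln(101/106) + (0.006 + ½·0.22²)·2] / (σ√T) = (-0.0483 + 0.0604) / 0.3111 = 0.0388 ≈ 0.04
d₂ = 0.0388 − 0.3111 = -0.2723 ≈ -0.27
e^(−rT) = e^(−0.006·2) = 0.9881
N(d₁) = N(0.04) = 0.5160;  N(d₂) = N(-0.27) = 0.3936
C = 101·0.5160 − 106·0.9881·0.3936 = 52.1160 − 41.2251 = 10.8909

10.89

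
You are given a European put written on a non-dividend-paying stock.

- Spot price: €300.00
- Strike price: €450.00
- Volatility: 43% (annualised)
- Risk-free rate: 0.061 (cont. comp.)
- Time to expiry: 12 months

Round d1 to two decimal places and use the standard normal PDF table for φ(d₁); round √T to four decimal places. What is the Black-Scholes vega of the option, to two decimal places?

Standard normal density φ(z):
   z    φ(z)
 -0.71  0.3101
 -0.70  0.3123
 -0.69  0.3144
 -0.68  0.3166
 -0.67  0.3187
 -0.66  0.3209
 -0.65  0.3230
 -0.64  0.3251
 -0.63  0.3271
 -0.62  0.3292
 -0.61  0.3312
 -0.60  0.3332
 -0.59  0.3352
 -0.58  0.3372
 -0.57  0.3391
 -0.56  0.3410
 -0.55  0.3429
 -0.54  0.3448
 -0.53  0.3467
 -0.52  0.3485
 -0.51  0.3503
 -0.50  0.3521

σ√T = 0.43·√1 = 0.4300
ln(S/K) + (r + σ²/2)T = ln(300/450) + (0.061 + 0.43²/2)·1 = -0.4055 + 0.1534 = -0.2520
d₁ = -0.2520 / 0.4300 = -0.5861 ⇒ -0.59
√T = √1 = 1.0000
φ(d₁) = φ(-0.59) = 0.3352
vega = S·φ(d₁)·√T = 300·0.3352·1.0000 = 100.5600
(Vega is the same for a European call and put with the same parameters.)

100.56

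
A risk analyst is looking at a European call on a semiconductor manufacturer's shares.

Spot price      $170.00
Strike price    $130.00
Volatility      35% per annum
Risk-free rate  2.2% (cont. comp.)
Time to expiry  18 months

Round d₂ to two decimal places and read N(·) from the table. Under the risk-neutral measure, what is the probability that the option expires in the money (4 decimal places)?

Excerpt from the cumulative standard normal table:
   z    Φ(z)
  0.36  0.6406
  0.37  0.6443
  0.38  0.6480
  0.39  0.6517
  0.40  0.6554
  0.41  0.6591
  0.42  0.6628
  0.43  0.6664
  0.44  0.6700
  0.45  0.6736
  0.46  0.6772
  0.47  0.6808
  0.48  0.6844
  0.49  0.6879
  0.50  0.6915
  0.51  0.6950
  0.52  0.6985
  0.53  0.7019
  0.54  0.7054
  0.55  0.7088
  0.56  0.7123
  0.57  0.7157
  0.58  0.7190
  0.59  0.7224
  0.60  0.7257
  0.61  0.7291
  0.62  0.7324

0.6879

σ√T = 0.35 × 1.2247 = 0.4287
d₁ = [ln(170/130) + (0.022 + 0.35²/2)·1.5] / 0.4287 = [0.2683 + 0.1249] / 0.4287 = 0.9171 ≈ 0.92
d₂ = d₁ − σ√T = 0.9171 − 0.4287 = 0.4885 ≈ 0.49
Pr(exercise) under Q = N(d₂) = 0.6879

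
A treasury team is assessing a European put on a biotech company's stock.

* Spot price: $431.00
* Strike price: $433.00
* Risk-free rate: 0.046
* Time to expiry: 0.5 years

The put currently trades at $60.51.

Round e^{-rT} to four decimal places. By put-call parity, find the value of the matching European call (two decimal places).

exp(−rT) = exp(−0.046·0.5) = 0.9773
Put-call parity: C − P = S − K·e^(−rT) = 431 − 433·0.9773 = 431 − 423.1709 = 7.8291
C = P + (C − P) = 60.51 + (7.8291) = 68.3391

$68.34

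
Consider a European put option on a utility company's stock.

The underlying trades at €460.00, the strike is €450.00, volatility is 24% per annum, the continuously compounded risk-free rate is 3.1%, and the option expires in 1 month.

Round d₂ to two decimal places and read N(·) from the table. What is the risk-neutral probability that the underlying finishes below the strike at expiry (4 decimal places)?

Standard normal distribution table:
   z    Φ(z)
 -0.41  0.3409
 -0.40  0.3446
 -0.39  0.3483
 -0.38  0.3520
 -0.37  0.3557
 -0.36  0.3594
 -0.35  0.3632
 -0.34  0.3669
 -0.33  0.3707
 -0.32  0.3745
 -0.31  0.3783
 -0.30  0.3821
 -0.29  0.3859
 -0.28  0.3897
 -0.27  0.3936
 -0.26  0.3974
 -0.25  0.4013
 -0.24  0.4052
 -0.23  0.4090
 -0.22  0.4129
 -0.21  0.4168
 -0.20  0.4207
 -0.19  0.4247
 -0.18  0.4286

0.3745

σ√T = 0.24·√0.08333 = 0.0693
d₁ = [ln(460/450) + (0.031 + 0.24²/2)·0.08333] / 0.0693 = [0.0220 + 0.0050] / 0.0693 = 0.3892 ≈ 0.39
d₂ = d₁ − σ√T = 0.3892 − 0.0693 = 0.3199 ≈ 0.32
Risk-neutral Pr[S_T < K] = N(−d₂) = N(-0.32) = 0.3745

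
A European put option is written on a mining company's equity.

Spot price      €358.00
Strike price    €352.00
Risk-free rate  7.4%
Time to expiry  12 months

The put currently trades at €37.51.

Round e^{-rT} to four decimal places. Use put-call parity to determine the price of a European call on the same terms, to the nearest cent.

€68.61

exp(−rT) = exp(−0.074·1) = 0.9287
Put-call parity: C − P = S − K·e^(−rT) = 358 − 352·0.9287 = 358 − 326.9024 = 31.0976
C = P + (C − P) = 37.51 + (31.0976) = 68.6076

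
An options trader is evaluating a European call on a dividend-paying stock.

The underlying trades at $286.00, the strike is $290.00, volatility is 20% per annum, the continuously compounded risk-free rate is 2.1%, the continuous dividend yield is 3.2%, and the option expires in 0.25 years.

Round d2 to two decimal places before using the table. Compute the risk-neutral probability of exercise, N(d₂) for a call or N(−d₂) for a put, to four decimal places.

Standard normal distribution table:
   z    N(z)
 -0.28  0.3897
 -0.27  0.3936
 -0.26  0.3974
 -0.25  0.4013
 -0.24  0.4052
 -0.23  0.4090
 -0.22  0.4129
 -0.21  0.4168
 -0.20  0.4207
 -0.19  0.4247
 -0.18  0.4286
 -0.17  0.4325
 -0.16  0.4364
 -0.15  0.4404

σ√T = 0.2·√0.25 = 0.1000
d₁ = [ln(286/290) + (0.021 − 0.032 + ½·0.2²)·0.25] / (σ√T) = (-0.0139 + 0.0023) / 0.1000 = -0.1164 → -0.12
d₂ = -0.1164 − 0.1000 = -0.2164 → -0.22
Pr(exercise) under Q = N(d₂) = 0.4129

0.4129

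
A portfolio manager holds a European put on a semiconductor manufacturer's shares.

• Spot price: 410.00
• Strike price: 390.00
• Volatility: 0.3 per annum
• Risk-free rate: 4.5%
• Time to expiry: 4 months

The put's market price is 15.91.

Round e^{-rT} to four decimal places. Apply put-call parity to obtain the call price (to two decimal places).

41.72

exp(−rT) = exp(−0.045·0.3333) = 0.9851
Put-call parity: C − P = S − K·e^(−rT) = 410 − 390·0.9851 = 410 − 384.1890 = 25.8110
C = P + (C − P) = 15.91 + (25.8110) = 41.7210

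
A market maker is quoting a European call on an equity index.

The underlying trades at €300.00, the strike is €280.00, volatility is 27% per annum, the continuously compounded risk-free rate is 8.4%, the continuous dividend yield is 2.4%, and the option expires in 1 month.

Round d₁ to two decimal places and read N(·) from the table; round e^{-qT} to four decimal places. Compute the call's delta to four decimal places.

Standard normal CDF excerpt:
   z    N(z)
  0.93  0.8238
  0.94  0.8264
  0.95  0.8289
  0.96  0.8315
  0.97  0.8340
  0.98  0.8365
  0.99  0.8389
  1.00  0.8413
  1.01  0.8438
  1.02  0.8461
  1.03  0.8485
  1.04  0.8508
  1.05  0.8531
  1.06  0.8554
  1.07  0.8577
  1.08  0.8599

0.8372

T = 0.08333;  σ√T = 0.0779
d₁ = [ln(300/280) + (0.084 − 0.024 + ½·0.27²)·0.08333] / (σ√T) = (0.0690 + 0.0080) / 0.0779 = 0.9883 which rounds to 0.99
N(d₁) = N(0.99) = 0.8389
Δ_call = exp(−qT)·N(d₁) = 0.9980·0.8389 = 0.8372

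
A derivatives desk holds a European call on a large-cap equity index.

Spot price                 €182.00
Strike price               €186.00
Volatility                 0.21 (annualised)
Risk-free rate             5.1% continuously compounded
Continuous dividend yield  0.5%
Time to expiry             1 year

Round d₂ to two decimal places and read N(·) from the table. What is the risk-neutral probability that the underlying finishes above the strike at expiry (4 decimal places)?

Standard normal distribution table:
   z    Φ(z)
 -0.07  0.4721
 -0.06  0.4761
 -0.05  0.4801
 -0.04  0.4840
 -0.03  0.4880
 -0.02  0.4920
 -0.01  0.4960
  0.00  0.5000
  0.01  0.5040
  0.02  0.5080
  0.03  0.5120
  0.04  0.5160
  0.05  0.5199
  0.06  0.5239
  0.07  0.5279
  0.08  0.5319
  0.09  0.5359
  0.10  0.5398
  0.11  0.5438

σ√T = 0.21·√1 = 0.2100
ln(S/K) + (r − q + σ²/2)T = ln(182/186) + (0.051 − 0.005 + 0.21²/2)·1 = -0.0217 + 0.0680 = 0.0463
d₁ = 0.0463 / 0.2100 = 0.2205 ⇒ 0.22
d₂ = d₁ − σ√T = 0.2205 − 0.2100 = 0.0105 ⇒ 0.01
Risk-neutral Pr[S_T > K] = N(d₂) = N(0.01) = 0.5040

0.5040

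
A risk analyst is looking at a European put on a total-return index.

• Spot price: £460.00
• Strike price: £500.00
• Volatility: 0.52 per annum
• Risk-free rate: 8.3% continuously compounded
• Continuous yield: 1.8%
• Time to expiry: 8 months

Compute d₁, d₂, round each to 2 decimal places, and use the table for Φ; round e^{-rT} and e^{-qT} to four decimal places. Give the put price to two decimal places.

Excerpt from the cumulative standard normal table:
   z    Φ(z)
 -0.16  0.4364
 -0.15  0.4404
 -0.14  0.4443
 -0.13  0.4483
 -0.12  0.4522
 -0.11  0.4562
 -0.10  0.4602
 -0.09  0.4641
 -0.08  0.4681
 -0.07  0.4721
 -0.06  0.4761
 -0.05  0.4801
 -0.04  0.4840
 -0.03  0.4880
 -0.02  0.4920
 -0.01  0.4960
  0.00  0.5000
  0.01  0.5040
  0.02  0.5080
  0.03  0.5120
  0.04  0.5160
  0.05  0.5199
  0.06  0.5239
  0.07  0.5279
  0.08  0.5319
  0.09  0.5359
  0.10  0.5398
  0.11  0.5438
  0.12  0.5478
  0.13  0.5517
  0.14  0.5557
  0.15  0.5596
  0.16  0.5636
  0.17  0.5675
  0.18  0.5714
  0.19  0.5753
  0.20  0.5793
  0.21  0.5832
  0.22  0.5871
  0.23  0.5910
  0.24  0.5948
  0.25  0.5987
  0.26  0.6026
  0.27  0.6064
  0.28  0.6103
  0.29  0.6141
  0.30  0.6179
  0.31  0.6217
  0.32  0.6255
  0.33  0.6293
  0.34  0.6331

£88.59

σ√T = 0.52 × 0.8165 = 0.4246
d₁ = [ln(460/500) + (0.083 − 0.018 + 0.52²/2)·0.6667] / 0.4246 = [-0.0834 + 0.1335] / 0.4246 = 0.1180 which rounds to 0.12
d₂ = d₁ − σ√T = 0.1180 − 0.4246 = -0.3066 which rounds to -0.31
exp(−qT) = exp(−0.018·0.6667) = 0.9881;  exp(−rT) = exp(−0.083·0.6667) = 0.9462
P = 500·0.9462·N(0.31) − 460·0.9881·N(-0.12) = 500·0.9462·0.6217 − 460·0.9881·0.4522 = 294.1263 − 205.5367 = 88.5896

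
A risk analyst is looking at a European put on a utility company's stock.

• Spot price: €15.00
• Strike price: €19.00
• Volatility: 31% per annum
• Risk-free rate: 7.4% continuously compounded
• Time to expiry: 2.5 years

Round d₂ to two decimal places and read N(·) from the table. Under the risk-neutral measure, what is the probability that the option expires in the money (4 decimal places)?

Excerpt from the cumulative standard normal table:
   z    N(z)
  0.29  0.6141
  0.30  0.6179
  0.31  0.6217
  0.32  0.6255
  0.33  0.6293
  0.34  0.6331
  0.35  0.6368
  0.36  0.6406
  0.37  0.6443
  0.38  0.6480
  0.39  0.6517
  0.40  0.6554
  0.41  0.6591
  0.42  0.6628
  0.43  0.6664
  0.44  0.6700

0.6368

σ√T = 0.31·√2.5 = 0.4902
ln(S/K) + (r + σ²/2)T = ln(15/19) + (0.074 + 0.31²/2)·2.5 = -0.2364 + 0.3051 = 0.0687
d₁ = 0.0687 / 0.4902 = 0.1402 ≈ 0.14
d₂ = d₁ − σ√T = 0.1402 − 0.4902 = -0.3499 ≈ -0.35
Pr(exercise) under Q = N(−d₂) = N(0.35) = 0.6368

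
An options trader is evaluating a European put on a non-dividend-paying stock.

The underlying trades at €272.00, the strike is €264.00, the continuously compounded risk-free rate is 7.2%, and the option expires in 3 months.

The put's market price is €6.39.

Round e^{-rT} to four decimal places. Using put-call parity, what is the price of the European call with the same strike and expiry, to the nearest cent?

e^(−rT) = e^(−0.072·0.25) = 0.9822
Put-call parity: C − P = S − K·e^(−rT) = 272 − 264·0.9822 = 272 − 259.3008 = 12.6992
C = P + (C − P) = 6.39 + (12.6992) = 19.0892

€19.09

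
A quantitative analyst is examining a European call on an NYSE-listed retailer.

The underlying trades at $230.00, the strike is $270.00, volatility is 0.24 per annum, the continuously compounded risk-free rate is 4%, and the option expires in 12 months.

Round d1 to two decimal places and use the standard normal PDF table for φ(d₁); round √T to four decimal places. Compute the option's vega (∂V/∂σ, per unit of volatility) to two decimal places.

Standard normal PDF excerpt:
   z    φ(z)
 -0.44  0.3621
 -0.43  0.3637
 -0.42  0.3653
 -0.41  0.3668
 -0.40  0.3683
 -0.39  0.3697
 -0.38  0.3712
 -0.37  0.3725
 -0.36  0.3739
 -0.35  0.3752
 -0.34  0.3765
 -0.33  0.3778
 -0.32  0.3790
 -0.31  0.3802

σ√T = 0.24 × 1.0000 = 0.2400
d₁ = [ln(230/270) + (0.04 + ½·0.24²)·1] / (σ√T) = (-0.1603 + 0.0688) / 0.2400 = -0.3814 ≈ -0.38
√T = √1 = 1.0000
φ(d₁) = φ(-0.38) = 0.3712
vega = S·φ(d₁)·√T = 230·0.3712·1.0000 = 85.3760
(Call and put vega coincide under Black-Scholes.)

85.38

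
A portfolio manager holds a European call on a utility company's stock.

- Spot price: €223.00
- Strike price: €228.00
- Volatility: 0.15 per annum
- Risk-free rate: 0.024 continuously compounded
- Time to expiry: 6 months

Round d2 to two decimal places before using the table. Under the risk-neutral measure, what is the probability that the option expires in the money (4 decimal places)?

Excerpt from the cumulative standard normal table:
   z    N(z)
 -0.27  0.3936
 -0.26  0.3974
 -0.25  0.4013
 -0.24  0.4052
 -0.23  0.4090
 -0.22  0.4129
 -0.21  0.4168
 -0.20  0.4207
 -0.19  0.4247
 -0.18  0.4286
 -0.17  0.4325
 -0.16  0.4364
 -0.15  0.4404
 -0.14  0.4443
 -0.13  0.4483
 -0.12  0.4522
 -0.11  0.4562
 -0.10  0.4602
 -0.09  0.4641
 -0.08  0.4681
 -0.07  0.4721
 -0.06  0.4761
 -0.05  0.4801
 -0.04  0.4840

0.4404

σ√T = 0.15·√0.5 = 0.1061
d₁ = [ln(223/228) + (0.024 + 0.15²/2)·0.5] / 0.1061 = [-0.0222 + 0.0176] / 0.1061 = -0.0429 which rounds to -0.04
d₂ = d₁ − σ√T = -0.0429 − 0.1061 = -0.1490 which rounds to -0.15
Pr(exercise) under Q = N(d₂) = 0.4404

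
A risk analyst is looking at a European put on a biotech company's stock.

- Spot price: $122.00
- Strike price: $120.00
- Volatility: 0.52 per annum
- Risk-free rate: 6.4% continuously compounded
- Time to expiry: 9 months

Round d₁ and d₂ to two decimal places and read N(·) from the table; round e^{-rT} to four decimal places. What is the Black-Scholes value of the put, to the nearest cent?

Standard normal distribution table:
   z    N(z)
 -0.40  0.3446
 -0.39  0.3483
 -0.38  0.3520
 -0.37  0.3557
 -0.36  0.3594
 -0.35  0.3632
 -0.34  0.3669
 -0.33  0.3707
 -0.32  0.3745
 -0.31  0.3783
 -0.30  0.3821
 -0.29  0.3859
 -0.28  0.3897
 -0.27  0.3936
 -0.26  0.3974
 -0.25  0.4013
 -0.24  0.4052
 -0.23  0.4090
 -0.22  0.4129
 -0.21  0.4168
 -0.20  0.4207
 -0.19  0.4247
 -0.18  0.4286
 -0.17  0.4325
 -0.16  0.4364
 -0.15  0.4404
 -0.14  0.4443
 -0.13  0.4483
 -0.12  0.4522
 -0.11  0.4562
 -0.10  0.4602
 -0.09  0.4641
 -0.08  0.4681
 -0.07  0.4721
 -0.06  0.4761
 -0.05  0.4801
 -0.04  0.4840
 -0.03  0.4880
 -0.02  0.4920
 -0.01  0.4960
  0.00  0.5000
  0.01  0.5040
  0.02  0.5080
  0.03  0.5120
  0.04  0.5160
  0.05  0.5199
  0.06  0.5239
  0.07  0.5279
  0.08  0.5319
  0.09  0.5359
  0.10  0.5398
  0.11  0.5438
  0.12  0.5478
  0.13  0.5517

σ√T = 0.52·√0.75 = 0.4503
ln(S/K) + (r + σ²/2)T = ln(122/120) + (0.064 + 0.52²/2)·0.75 = 0.0165 + 0.1494 = 0.1659
d₁ = 0.1659 / 0.4503 = 0.3685 ⇒ 0.37
d₂ = d₁ − σ√T = 0.3685 − 0.4503 = -0.0819 ⇒ -0.08
exp(−rT) = exp(−0.064·0.75) = 0.9531
N(−d₂) = N(0.08) = 0.5319;  N(−d₁) = N(-0.37) = 0.3557
P = 120·0.9531·0.5319 − 122·0.3557 = 60.8345 − 43.3954 = 17.4391

$17.44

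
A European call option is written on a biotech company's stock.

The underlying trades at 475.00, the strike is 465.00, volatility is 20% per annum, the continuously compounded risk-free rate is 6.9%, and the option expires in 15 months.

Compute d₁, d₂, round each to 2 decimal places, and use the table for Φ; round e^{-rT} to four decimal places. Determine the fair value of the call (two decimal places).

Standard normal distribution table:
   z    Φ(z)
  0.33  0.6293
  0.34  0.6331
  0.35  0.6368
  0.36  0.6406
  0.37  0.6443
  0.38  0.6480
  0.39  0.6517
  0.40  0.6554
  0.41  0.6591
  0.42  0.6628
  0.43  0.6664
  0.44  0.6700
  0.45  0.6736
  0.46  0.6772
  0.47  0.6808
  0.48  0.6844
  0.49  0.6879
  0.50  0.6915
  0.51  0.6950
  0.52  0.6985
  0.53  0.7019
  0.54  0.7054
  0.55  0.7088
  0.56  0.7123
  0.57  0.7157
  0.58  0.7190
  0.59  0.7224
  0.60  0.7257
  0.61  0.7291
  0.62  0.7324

σ√T = 0.2·√1.25 = 0.2236
d₁ = [ln(475/465) + (0.069 + 0.2²/2)·1.25] / 0.2236 = [0.0213 + 0.1113] / 0.2236 = 0.5927 which rounds to 0.59
d₂ = d₁ − σ√T = 0.5927 − 0.2236 = 0.3691 which rounds to 0.37
e^(−rT) = e^(−0.069·1.25) = 0.9174
N(d₁) = N(0.59) = 0.7224;  N(d₂) = N(0.37) = 0.6443
C = 475·0.7224 − 465·0.9174·0.6443 = 343.1400 − 274.8526 = 68.2874

68.29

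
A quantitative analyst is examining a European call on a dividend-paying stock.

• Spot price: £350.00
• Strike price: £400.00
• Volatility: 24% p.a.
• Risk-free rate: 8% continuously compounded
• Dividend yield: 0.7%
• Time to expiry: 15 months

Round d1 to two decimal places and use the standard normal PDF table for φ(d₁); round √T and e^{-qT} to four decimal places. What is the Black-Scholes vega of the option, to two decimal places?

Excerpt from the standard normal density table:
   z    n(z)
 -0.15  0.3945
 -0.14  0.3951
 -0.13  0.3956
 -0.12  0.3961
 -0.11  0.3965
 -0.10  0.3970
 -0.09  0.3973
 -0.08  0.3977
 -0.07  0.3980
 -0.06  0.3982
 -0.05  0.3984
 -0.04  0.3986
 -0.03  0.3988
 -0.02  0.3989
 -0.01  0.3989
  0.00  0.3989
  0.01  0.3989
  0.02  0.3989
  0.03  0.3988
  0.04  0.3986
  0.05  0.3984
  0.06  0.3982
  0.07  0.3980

σ√T = 0.24·√1.25 = 0.2683
ln(S/K) + (r − q + σ²/2)T = ln(350/400) + (0.08 − 0.007 + 0.24²/2)·1.25 = -0.1335 + 0.1273 = -0.0063
d₁ = -0.0063 / 0.2683 = -0.0234 which rounds to -0.02
√T = √1.25 = 1.1180
φ(d₁) = φ(-0.02) = 0.3989
e^(−qT) = e^(−0.007·1.25) = 0.9913
vega = S·e^(−qT)·φ(d₁)·√T = 350·0.9913·0.3989·1.1180 = 154.7316

154.73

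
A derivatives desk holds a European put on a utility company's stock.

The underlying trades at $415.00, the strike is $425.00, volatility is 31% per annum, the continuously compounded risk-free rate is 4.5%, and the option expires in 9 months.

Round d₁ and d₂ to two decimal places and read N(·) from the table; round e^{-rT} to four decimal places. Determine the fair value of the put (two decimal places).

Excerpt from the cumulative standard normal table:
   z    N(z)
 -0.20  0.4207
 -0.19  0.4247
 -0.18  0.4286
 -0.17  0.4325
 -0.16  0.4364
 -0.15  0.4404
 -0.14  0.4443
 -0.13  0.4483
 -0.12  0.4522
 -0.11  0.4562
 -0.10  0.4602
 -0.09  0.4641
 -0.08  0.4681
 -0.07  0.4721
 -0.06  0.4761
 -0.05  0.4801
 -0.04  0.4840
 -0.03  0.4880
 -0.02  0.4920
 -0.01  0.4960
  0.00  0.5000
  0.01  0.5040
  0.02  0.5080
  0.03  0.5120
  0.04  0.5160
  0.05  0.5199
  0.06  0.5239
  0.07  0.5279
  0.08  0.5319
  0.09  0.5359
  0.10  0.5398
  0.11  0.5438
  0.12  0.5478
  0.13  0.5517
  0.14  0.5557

σ√T = 0.31 × 0.8660 = 0.2685
d₁ = [ln(415/425) + (0.045 + 0.31²/2)·0.75] / 0.2685 = [-0.0238 + 0.0698] / 0.2685 = 0.1713 ≈ 0.17
d₂ = d₁ − σ√T = 0.1713 − 0.2685 = -0.0972 ≈ -0.10
exp(−rT) = exp(−0.045·0.75) = 0.9668
P = 425·0.9668·N(0.10) − 415·N(-0.17) = 425·0.9668·0.5398 − 415·0.4325 = 221.7984 − 179.4875 = 42.3109

$42.31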